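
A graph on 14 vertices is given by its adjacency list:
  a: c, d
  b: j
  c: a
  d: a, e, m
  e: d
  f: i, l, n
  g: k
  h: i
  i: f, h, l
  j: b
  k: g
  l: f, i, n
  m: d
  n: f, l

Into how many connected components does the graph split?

4

Starting from b we can reach b, j. That is one component of size 2.
Starting from g we can reach g, k. That is one component of size 2.
Starting from f we can reach f, h, i, l, n. That is one component of size 5.
Starting from a we can reach a, c, d, e, m. That is one component of size 5.
Total: 4 components.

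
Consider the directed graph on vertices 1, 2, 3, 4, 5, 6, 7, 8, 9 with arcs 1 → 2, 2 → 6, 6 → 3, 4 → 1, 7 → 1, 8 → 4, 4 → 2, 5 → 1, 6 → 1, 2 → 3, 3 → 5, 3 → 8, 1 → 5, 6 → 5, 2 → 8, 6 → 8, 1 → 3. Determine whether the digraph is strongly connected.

There is no directed path from 3 to 9, so the graph is not strongly connected.

No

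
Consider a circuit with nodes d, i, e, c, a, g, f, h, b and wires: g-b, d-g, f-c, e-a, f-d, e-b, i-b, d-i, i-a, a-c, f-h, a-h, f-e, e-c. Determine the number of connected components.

1

Starting from a we can reach a, b, c, d, e, f, g, h, i. That is one component of size 9.
Total: 1 component.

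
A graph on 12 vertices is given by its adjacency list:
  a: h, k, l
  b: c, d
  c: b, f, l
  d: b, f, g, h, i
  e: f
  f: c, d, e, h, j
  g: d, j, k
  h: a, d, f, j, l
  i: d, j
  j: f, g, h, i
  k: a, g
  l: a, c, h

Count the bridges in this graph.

The edges on the cycle h-d-g-k-a-h are not bridges since each lies on that cycle.
But removing e-f disconnects e from f — this is a bridge.

1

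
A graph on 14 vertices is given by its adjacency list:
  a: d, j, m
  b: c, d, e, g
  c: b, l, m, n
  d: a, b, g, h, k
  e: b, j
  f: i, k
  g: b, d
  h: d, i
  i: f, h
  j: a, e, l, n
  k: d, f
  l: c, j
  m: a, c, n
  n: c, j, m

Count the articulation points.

1

Removing d increases the component count from 1 to 2, so d is a cut vertex.
By contrast removing b leaves 1 component; it is not a cut vertex. No other vertex is a cut vertex either.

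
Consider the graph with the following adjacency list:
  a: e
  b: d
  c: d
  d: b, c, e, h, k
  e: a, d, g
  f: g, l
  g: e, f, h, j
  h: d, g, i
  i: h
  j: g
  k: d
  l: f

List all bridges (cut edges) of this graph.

a-e, b-d, c-d, d-k, f-g, f-l, g-j, h-i

The edges on the cycle h-d-e-g-h are not bridges since each lies on that cycle.
But removing a-e disconnects a from e; removing d-b disconnects d from b; removing d-k disconnects d from k; removing f-l disconnects f from l — these are bridges.
In total 8 edges are bridges.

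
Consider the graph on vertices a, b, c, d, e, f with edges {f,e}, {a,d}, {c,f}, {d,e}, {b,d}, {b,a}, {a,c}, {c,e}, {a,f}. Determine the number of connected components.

Starting from a we can reach a, b, c, d, e, f. That is one component of size 6.
Total: 1 component.

1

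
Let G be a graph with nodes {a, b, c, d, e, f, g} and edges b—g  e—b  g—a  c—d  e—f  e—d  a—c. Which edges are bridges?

e-f

The edges on the cycle e-b-g-a-c-d-e are not bridges since each lies on that cycle.
But removing e—f disconnects e from f — this is a bridge.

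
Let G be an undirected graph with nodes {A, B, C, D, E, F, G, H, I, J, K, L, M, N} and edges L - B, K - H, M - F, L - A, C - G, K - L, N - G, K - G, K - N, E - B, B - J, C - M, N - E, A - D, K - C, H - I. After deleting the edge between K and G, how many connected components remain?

1

K and G are still connected via K-C-G, so the component count stays at 1.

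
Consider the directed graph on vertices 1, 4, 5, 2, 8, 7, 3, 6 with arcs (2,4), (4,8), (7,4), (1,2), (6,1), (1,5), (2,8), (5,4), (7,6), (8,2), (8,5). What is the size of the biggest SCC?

{2, 4, 5, 8} are all mutually reachable — one SCC of size 4.
{3} is an SCC by itself.
{7} is an SCC by itself.
{6} is an SCC by itself.
{1} is an SCC by itself.
The largest has 4 vertices.

4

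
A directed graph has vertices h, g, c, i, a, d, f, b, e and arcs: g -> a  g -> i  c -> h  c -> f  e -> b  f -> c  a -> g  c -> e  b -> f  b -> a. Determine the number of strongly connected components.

{b, c, e, f} are all mutually reachable — one SCC of size 4.
{a, g} are all mutually reachable — one SCC of size 2.
{h} is an SCC by itself.
{d} is an SCC by itself.
{i} is an SCC by itself.
That gives 5 strongly connected components.

5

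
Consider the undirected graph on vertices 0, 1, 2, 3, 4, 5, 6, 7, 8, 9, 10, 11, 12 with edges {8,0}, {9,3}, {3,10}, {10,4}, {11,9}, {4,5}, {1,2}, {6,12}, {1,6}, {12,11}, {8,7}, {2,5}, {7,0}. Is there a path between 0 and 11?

No

The component containing 0 is {0, 7, 8}, and 11 is not in it.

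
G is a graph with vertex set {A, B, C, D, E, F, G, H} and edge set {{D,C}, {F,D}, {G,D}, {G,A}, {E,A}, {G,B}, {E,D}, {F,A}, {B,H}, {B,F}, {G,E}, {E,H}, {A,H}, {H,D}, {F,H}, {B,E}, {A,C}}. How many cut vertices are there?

Removing B, for instance, still leaves 1 component. No single vertex removal increases the component count — the graph has no articulation points.

0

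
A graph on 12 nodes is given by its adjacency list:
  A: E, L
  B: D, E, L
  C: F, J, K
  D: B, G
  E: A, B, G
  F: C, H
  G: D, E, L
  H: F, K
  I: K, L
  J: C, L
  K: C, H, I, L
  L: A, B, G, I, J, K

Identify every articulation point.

Removing L increases the component count from 1 to 2, so L is a cut vertex.
By contrast removing E leaves 1 component; it is not a cut vertex. No other vertex is a cut vertex either.

L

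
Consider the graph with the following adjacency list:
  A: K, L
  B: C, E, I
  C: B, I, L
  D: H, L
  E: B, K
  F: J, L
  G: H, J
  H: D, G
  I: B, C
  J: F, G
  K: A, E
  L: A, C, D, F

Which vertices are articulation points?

Removing L increases the component count from 1 to 2, so L is a cut vertex.
By contrast removing H leaves 1 component; it is not a cut vertex. No other vertex is a cut vertex either.

L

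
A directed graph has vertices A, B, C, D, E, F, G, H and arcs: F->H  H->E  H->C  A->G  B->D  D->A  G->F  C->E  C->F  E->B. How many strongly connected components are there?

{A, B, C, D, E, F, G, H} are all mutually reachable — one SCC of size 8.
That gives 1 strongly connected component.

1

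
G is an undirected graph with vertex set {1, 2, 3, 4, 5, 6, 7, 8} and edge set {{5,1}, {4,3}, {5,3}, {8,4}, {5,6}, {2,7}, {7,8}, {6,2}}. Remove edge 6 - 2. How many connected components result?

6 and 2 are still connected via 6-5-3-4-8-7-2, so the component count stays at 1.

1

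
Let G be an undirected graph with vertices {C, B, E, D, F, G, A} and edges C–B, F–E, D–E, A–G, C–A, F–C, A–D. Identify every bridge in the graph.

The edges on the cycle F-C-A-D-E-F are not bridges since each lies on that cycle.
But removing C–B disconnects C from B; removing A–G disconnects A from G — these are bridges.

A-G, B-C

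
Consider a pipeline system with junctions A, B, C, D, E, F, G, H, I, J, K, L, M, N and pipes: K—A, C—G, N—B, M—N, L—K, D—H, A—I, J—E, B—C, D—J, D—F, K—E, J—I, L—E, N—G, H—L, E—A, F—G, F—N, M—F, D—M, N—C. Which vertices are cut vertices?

Removing D increases the component count from 1 to 2, so D is a cut vertex.
By contrast removing A leaves 1 component; it is not a cut vertex. No other vertex is a cut vertex either.

D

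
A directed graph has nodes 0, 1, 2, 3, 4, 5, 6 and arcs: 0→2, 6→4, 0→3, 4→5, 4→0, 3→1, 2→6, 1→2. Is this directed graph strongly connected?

No

There is no directed path from 5 to 2, so the graph is not strongly connected.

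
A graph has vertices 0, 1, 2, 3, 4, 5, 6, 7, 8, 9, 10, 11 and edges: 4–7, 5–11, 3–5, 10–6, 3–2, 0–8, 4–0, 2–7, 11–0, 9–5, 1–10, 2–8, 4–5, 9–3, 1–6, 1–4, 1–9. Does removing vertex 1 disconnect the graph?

Deleting 1 raises the number of components from 1 to 2, so 1 is a cut vertex.

Yes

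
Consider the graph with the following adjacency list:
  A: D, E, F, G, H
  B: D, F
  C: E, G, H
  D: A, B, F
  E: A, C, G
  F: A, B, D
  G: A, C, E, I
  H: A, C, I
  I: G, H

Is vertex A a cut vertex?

Deleting A raises the number of components from 1 to 2, so A is a cut vertex.

Yes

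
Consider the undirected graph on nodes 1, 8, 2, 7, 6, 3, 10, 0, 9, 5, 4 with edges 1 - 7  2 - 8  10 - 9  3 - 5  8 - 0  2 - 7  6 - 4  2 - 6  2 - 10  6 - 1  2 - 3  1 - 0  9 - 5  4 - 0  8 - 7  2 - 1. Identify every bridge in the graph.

none

The edges on the cycle 2-6-4-0-8-2 are not bridges since each lies on that cycle.
Every edge lies on some cycle, so there are no bridges.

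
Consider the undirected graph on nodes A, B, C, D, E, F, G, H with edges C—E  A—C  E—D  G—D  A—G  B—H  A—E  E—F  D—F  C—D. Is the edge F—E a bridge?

No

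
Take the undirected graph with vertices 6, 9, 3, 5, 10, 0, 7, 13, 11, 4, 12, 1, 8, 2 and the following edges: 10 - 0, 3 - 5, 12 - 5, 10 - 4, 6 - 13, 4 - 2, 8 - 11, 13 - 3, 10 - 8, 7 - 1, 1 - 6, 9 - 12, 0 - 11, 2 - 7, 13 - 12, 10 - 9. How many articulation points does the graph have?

1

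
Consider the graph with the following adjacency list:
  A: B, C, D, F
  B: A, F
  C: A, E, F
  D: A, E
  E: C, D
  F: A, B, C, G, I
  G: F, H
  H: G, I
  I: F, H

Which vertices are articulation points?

F

Removing F increases the component count from 1 to 2, so F is a cut vertex.
By contrast removing H leaves 1 component; it is not a cut vertex. No other vertex is a cut vertex either.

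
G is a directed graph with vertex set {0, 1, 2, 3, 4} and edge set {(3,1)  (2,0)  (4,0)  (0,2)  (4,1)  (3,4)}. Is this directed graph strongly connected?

No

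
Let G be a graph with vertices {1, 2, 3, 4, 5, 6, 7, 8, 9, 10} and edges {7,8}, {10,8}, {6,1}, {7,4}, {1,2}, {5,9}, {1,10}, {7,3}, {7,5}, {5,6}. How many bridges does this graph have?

4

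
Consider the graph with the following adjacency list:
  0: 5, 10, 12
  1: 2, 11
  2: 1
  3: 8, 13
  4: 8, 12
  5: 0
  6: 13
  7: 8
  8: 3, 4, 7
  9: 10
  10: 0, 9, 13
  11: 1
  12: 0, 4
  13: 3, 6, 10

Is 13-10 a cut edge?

After removing 13-10, the path 13-3-8-4-12-0-10 still connects them, so the edge is not a bridge.

No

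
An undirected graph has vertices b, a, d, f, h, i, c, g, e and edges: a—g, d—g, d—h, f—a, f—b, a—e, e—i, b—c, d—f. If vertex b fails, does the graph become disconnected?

Deleting b raises the number of components from 1 to 2, so b is a cut vertex.

Yes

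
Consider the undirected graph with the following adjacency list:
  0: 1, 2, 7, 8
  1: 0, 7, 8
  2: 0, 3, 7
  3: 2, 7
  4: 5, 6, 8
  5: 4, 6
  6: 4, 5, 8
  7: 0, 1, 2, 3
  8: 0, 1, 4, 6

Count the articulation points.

Removing 8 increases the component count from 1 to 2, so 8 is a cut vertex.
By contrast removing 2 leaves 1 component; it is not a cut vertex. No other vertex is a cut vertex either.

1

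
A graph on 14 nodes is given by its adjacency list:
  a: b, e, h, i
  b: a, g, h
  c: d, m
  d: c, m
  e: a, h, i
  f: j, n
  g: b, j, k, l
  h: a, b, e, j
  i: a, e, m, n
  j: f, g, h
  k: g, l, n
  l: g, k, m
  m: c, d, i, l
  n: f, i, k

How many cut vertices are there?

1

Removing m increases the component count from 1 to 2, so m is a cut vertex.
By contrast removing i leaves 1 component; it is not a cut vertex. No other vertex is a cut vertex either.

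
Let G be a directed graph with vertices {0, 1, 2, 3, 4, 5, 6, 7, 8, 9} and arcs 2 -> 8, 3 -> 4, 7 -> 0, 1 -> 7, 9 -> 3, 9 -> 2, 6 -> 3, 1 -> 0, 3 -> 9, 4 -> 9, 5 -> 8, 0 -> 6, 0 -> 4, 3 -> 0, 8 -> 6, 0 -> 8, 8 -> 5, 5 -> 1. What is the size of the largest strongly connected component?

10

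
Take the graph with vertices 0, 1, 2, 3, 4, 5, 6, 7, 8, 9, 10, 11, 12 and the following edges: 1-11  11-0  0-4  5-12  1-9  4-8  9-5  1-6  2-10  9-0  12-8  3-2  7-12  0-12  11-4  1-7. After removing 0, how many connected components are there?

2

With 0 gone, the remaining components are: {2, 3, 10}; {1, 4, 5, 6, 7, 8, 9, 11, 12}.
That is 2 components.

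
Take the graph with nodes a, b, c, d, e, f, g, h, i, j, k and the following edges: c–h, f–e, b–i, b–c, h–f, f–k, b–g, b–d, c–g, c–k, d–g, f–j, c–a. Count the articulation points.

3

Removing b increases the component count from 1 to 2, so b is a cut vertex.
Removing c increases the component count from 1 to 3, so c is a cut vertex.
Removing f increases the component count from 1 to 3, so f is a cut vertex.
By contrast removing d leaves 1 component; it is not a cut vertex. No other vertex is a cut vertex either.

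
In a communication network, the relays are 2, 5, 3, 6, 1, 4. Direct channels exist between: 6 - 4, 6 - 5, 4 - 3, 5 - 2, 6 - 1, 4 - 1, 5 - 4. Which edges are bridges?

The edges on the cycle 6-5-4-1-6 are not bridges since each lies on that cycle.
But removing 4 - 3 disconnects 4 from 3; removing 2 - 5 disconnects 2 from 5 — these are bridges.

2-5, 3-4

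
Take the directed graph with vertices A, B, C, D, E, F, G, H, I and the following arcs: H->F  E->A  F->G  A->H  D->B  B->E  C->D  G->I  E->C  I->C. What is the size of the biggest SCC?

9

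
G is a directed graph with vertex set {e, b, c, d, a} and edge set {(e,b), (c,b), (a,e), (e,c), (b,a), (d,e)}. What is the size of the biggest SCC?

4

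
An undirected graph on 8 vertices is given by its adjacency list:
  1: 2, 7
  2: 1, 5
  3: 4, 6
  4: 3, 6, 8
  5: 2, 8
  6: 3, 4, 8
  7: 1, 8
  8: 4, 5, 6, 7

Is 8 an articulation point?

Yes

Deleting 8 raises the number of components from 1 to 2, so 8 is a cut vertex.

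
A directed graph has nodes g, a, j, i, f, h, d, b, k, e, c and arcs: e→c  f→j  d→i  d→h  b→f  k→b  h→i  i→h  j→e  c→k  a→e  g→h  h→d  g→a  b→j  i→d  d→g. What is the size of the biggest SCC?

{b, c, e, f, j, k} are all mutually reachable — one SCC of size 6.
{d, g, h, i} are all mutually reachable — one SCC of size 4.
{a} is an SCC by itself.
The largest has 6 vertices.

6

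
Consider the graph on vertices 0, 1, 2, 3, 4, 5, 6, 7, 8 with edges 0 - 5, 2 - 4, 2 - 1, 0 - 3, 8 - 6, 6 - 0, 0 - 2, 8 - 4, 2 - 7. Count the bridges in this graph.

The edges on the cycle 8-6-0-2-4-8 are not bridges since each lies on that cycle.
But removing 7 - 2 disconnects 7 from 2; removing 0 - 5 disconnects 0 from 5; removing 2 - 1 disconnects 2 from 1; removing 0 - 3 disconnects 0 from 3 — these are bridges.
That makes 4 bridges.

4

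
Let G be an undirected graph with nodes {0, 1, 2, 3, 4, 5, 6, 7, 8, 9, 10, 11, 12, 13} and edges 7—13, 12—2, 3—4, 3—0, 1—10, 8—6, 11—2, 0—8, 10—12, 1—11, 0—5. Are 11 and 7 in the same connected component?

No

The component containing 11 is {1, 2, 10, 11, 12}, and 7 is not in it.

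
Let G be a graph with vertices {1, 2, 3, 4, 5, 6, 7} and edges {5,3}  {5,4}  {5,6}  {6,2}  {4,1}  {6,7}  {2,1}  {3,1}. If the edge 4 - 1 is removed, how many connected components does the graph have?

4 and 1 are still connected via 4-5-3-1, so the component count stays at 1.

1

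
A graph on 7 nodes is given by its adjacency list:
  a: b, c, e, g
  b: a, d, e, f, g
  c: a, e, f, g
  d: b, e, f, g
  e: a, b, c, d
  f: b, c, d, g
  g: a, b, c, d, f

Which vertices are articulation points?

Removing g, for instance, still leaves 1 component. No single vertex removal increases the component count — the graph has no articulation points.

none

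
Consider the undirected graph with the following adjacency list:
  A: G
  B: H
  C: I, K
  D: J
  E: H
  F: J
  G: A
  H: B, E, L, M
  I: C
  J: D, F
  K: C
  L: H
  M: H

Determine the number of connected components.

Starting from A we can reach A, G. That is one component of size 2.
Starting from D we can reach D, F, J. That is one component of size 3.
Starting from C we can reach C, I, K. That is one component of size 3.
Starting from B we can reach B, E, H, L, M. That is one component of size 5.
Total: 4 components.

4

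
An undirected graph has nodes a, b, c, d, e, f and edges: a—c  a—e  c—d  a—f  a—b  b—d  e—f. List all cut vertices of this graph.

a

Removing a increases the component count from 1 to 2, so a is a cut vertex.
By contrast removing b leaves 1 component; it is not a cut vertex. No other vertex is a cut vertex either.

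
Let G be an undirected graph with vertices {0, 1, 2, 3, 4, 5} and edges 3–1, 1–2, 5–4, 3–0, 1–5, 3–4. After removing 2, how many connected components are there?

1

With 2 gone, the remaining components are: {0, 1, 3, 4, 5}.
That is 1 component.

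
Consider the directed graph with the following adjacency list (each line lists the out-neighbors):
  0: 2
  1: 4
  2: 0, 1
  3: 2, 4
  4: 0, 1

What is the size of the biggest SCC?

{0, 1, 2, 4} are all mutually reachable — one SCC of size 4.
{3} is an SCC by itself.
The largest has 4 vertices.

4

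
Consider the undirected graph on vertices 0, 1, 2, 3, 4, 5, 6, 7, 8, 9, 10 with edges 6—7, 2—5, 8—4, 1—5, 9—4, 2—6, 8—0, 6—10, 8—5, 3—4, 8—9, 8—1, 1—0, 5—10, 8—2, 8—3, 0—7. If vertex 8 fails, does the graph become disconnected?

Deleting 8 raises the number of components from 1 to 2, so 8 is a cut vertex.

Yes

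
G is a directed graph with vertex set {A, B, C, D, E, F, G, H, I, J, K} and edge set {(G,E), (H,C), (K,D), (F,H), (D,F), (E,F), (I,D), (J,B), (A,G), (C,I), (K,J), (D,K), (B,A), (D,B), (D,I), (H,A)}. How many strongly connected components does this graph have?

{A, B, C, D, E, F, G, H, I, J, K} are all mutually reachable — one SCC of size 11.
That gives 1 strongly connected component.

1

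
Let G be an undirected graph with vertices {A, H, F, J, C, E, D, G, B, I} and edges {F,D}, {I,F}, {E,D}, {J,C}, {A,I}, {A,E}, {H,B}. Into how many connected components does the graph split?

4

G is isolated — a component by itself.
Starting from C we can reach C, J. That is one component of size 2.
Starting from B we can reach B, H. That is one component of size 2.
Starting from A we can reach A, D, E, F, I. That is one component of size 5.
Total: 4 components.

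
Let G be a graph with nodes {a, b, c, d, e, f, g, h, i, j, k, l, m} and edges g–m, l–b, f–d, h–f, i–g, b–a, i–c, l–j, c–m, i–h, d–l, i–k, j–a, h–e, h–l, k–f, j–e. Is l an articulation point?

No

Deleting l leaves 1 component (was 1) (its neighbors b, d, h, j remain connected to each other), so l is not a cut vertex.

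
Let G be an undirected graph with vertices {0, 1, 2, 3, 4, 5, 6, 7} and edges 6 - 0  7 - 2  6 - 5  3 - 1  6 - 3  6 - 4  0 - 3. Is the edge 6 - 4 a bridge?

Removing 6 - 4 leaves no path between 6 and 4: the component count goes from 2 to 3. So it is a bridge.

Yes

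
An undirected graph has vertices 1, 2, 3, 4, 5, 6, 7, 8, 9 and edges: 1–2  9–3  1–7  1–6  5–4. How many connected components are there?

4

8 is isolated — a component by itself.
Starting from 4 we can reach 4, 5. That is one component of size 2.
Starting from 3 we can reach 3, 9. That is one component of size 2.
Starting from 1 we can reach 1, 2, 6, 7. That is one component of size 4.
Total: 4 components.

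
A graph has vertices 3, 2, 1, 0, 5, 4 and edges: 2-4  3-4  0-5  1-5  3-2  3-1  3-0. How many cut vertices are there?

1

Removing 3 increases the component count from 1 to 2, so 3 is a cut vertex.
By contrast removing 5 leaves 1 component; it is not a cut vertex. No other vertex is a cut vertex either.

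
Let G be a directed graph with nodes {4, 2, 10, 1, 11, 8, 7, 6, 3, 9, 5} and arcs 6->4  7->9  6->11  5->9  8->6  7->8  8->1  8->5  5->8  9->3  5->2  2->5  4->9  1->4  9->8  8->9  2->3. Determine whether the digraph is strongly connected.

No

There is no directed path from 4 to 7, so the graph is not strongly connected.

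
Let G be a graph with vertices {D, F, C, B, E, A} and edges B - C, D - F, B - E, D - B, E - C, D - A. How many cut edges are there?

3

The edges on the cycle B-E-C-B are not bridges since each lies on that cycle.
But removing B - D disconnects B from D; removing F - D disconnects F from D; removing A - D disconnects A from D — these are bridges.
That makes 3 bridges.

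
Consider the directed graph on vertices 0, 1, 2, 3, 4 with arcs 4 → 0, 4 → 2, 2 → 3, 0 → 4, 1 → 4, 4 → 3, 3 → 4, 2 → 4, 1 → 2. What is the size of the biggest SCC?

4

{0, 2, 3, 4} are all mutually reachable — one SCC of size 4.
{1} is an SCC by itself.
The largest has 4 vertices.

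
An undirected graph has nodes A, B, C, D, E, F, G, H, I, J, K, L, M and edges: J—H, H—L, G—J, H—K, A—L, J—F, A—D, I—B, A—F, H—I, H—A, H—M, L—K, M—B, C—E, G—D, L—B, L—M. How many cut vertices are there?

Removing B, for instance, still leaves 2 components. No single vertex removal increases the component count — the graph has no articulation points.

0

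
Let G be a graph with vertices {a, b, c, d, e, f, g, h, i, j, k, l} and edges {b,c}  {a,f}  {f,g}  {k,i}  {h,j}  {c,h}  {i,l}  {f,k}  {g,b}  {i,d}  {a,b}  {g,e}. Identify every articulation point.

b, c, f, g, h, i, k

Removing b increases the component count from 1 to 2, so b is a cut vertex.
Removing c increases the component count from 1 to 2, so c is a cut vertex.
Removing f increases the component count from 1 to 2, so f is a cut vertex.
Likewise g, h, i, k are cut vertices.
By contrast removing j leaves 1 component; it is not a cut vertex. No other vertex is a cut vertex either.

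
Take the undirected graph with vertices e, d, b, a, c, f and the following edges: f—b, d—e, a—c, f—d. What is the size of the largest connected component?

4

Starting from a we can reach a, c. That is one component of size 2.
Starting from b we can reach b, d, e, f. That is one component of size 4.
The largest has 4 vertices.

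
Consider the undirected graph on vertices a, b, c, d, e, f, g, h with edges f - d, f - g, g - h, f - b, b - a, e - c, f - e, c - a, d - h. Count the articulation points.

1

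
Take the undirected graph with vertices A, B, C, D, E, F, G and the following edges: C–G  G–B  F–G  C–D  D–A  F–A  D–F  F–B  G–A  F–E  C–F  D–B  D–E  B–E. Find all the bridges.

none

The edges on the cycle F-B-E-F are not bridges since each lies on that cycle.
Every edge lies on some cycle, so there are no bridges.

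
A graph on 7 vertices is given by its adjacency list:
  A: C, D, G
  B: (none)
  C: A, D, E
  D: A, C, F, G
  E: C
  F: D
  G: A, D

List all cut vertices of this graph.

Removing C increases the component count from 2 to 3, so C is a cut vertex.
Removing D increases the component count from 2 to 3, so D is a cut vertex.
By contrast removing G leaves 2 components; it is not a cut vertex. No other vertex is a cut vertex either.

C, D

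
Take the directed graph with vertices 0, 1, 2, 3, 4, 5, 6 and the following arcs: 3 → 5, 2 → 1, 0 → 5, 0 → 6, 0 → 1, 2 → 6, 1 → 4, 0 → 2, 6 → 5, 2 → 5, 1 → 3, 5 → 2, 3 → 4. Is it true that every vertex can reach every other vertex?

No

There is no directed path from 6 to 0, so the graph is not strongly connected.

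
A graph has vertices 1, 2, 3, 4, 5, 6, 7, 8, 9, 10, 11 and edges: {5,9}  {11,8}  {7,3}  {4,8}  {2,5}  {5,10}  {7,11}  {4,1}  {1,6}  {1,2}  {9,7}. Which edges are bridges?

The edges on the cycle 4-1-2-5-9-7-11-8-4 are not bridges since each lies on that cycle.
But removing 10–5 disconnects 10 from 5; removing 1–6 disconnects 1 from 6; removing 3–7 disconnects 3 from 7 — these are bridges.

1-6, 10-5, 3-7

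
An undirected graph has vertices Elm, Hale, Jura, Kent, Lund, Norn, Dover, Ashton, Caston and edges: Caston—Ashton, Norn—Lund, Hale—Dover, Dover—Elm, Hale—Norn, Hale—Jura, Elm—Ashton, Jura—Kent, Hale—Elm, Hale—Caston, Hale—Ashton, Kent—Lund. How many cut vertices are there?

1

Removing Hale increases the component count from 1 to 2, so Hale is a cut vertex.
By contrast removing Dover leaves 1 component; it is not a cut vertex. No other vertex is a cut vertex either.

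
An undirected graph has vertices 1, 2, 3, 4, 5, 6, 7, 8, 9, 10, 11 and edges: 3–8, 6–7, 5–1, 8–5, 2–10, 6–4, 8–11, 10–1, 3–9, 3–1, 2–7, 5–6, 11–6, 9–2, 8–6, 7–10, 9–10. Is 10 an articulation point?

No

Deleting 10 leaves 1 component (was 1) (its neighbors 1, 2, 7, 9 remain connected to each other), so 10 is not a cut vertex.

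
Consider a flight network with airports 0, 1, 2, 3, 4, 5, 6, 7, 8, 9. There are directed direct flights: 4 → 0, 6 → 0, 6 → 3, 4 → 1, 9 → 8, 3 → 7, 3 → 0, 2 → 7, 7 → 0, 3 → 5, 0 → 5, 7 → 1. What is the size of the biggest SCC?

1

{5} is an SCC by itself.
{3} is an SCC by itself.
{4} is an SCC by itself.
{1} is an SCC by itself.
{9} is an SCC by itself.
(and 5 more singleton SCCs)
The largest has 1 vertex.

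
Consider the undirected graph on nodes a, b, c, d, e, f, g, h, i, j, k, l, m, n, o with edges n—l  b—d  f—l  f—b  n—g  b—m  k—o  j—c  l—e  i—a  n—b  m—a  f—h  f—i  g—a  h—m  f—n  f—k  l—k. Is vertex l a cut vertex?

Deleting l raises the number of components from 2 to 3, so l is a cut vertex.

Yes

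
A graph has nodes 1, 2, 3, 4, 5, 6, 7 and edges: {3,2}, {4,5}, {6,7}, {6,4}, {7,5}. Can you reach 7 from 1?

The component containing 1 is {1}, and 7 is not in it.

No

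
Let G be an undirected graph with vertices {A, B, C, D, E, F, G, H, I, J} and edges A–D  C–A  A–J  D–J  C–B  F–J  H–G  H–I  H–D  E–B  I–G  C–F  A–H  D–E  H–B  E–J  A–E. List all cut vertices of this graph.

H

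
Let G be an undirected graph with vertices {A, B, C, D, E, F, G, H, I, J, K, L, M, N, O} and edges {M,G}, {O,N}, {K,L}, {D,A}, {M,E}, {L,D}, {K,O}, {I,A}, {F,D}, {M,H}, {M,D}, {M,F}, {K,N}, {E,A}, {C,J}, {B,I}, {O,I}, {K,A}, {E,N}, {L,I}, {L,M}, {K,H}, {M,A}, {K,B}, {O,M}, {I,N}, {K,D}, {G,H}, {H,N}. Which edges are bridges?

C-J

The edges on the cycle L-M-F-D-L are not bridges since each lies on that cycle.
But removing C - J disconnects C from J — this is a bridge.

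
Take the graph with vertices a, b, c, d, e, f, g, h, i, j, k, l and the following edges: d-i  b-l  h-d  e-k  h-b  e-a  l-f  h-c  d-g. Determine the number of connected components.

j is isolated — a component by itself.
Starting from a we can reach a, e, k. That is one component of size 3.
Starting from b we can reach b, c, d, f, g, h, i, l. That is one component of size 8.
Total: 3 components.

3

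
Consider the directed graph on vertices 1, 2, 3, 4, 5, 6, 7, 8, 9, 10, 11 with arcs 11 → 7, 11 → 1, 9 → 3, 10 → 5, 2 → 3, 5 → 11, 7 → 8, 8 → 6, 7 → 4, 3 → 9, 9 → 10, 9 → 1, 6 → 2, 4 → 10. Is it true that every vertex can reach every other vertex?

No

There is no directed path from 1 to 5, so the graph is not strongly connected.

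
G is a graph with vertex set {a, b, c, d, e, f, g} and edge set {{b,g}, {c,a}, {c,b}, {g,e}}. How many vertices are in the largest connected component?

f is isolated — a component by itself.
d is isolated — a component by itself.
Starting from a we can reach a, b, c, e, g. That is one component of size 5.
The largest has 5 vertices.

5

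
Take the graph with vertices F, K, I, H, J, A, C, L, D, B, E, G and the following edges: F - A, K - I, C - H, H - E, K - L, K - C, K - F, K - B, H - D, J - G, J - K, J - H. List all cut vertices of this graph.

F, H, J, K

Removing F increases the component count from 1 to 2, so F is a cut vertex.
Removing H increases the component count from 1 to 3, so H is a cut vertex.
Removing J increases the component count from 1 to 2, so J is a cut vertex.
Likewise K is a cut vertex.
By contrast removing D leaves 1 component; it is not a cut vertex. No other vertex is a cut vertex either.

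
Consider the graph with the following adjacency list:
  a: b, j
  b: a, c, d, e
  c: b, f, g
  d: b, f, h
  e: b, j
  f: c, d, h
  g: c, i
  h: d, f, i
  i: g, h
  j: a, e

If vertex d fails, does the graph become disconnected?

No

Deleting d leaves 1 component (was 1) (its neighbors b, f, h remain connected to each other), so d is not a cut vertex.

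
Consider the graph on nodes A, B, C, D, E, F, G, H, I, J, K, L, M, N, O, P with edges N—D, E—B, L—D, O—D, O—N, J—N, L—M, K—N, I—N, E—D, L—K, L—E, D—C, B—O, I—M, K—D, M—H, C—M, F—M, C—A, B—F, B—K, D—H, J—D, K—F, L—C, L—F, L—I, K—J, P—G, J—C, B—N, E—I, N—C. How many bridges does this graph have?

The edges on the cycle L-E-B-K-J-D-H-M-F-L are not bridges since each lies on that cycle.
But removing P—G disconnects P from G; removing A—C disconnects A from C — these are bridges.
That makes 2 bridges.

2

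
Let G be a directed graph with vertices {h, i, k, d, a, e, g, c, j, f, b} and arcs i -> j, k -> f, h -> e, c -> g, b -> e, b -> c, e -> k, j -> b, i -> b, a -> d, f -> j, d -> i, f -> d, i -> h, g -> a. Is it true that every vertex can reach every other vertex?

Yes

From b we can reach every vertex (a, b, c, d, e, f, g, h, i, j, k), and every vertex can reach b (a, b, c, d, e, f, g, h, i, j, k). So the whole graph is one strongly connected component.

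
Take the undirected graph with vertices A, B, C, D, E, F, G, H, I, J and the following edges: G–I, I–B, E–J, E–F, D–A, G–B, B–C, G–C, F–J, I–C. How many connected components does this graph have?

H is isolated — a component by itself.
Starting from A we can reach A, D. That is one component of size 2.
Starting from E we can reach E, F, J. That is one component of size 3.
Starting from B we can reach B, C, G, I. That is one component of size 4.
Total: 4 components.

4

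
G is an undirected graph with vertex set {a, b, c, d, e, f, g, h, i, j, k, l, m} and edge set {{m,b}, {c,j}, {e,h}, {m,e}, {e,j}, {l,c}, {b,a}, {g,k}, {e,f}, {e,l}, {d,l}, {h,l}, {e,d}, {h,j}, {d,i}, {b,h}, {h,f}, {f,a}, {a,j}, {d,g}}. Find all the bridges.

The edges on the cycle e-d-l-e are not bridges since each lies on that cycle.
But removing i–d disconnects i from d; removing g–d disconnects g from d; removing k–g disconnects k from g — these are bridges.

d-g, d-i, g-k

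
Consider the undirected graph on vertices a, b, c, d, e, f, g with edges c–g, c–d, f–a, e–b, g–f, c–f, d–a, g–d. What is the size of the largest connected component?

5

Starting from b we can reach b, e. That is one component of size 2.
Starting from a we can reach a, c, d, f, g. That is one component of size 5.
The largest has 5 vertices.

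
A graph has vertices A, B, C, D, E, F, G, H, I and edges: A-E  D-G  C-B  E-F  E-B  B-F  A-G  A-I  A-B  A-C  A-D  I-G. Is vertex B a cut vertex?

Deleting B leaves 2 components (was 2), so B is not a cut vertex.

No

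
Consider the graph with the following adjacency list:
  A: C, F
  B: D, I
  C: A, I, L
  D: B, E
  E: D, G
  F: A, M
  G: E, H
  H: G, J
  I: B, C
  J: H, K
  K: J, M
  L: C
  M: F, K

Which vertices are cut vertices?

Removing C increases the component count from 1 to 2, so C is a cut vertex.
By contrast removing A leaves 1 component; it is not a cut vertex. No other vertex is a cut vertex either.

C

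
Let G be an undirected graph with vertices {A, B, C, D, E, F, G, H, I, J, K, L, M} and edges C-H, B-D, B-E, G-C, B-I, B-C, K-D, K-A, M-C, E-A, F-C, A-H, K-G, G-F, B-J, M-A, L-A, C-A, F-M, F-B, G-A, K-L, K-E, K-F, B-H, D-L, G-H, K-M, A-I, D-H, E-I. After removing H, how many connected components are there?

1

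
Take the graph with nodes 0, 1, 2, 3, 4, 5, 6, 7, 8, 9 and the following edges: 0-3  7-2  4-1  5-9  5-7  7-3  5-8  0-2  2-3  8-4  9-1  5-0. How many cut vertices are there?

Removing 5 increases the component count from 2 to 3, so 5 is a cut vertex.
By contrast removing 2 leaves 2 components; it is not a cut vertex. No other vertex is a cut vertex either.

1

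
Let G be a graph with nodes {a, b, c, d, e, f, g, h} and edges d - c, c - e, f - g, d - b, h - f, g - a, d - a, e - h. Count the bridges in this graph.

1

The edges on the cycle d-c-e-h-f-g-a-d are not bridges since each lies on that cycle.
But removing d - b disconnects d from b — this is a bridge.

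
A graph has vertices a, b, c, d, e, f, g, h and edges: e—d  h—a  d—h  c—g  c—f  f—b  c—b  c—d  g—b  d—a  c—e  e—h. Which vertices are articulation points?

Removing c increases the component count from 1 to 2, so c is a cut vertex.
By contrast removing d leaves 1 component; it is not a cut vertex. No other vertex is a cut vertex either.

c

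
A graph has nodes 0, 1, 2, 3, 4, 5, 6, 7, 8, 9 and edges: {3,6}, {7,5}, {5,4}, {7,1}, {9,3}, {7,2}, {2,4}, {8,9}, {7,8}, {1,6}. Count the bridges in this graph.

The edges on the cycle 7-8-9-3-6-1-7 are not bridges since each lies on that cycle.
Every edge lies on some cycle, so there are no bridges.

0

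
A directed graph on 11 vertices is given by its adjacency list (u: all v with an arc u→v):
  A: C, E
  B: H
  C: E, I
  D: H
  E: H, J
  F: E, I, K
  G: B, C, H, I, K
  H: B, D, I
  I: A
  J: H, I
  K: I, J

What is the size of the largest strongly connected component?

8

{A, B, C, D, E, H, I, J} are all mutually reachable — one SCC of size 8.
{K} is an SCC by itself.
{G} is an SCC by itself.
{F} is an SCC by itself.
The largest has 8 vertices.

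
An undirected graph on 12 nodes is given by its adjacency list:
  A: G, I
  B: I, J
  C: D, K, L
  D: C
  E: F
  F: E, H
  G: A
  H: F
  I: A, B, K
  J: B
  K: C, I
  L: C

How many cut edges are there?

removing A-I disconnects A from I; removing H-F disconnects H from F; removing C-K disconnects C from K; removing A-G disconnects A from G — these are bridges.
In total 10 edges are bridges.

10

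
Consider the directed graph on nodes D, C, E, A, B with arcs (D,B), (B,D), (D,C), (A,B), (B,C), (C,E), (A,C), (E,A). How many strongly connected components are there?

1

{A, B, C, D, E} are all mutually reachable — one SCC of size 5.
That gives 1 strongly connected component.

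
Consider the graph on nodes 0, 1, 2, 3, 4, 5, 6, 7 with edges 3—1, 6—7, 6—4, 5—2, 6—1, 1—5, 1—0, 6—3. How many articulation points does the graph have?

Removing 1 increases the component count from 1 to 3, so 1 is a cut vertex.
Removing 5 increases the component count from 1 to 2, so 5 is a cut vertex.
Removing 6 increases the component count from 1 to 3, so 6 is a cut vertex.
By contrast removing 4 leaves 1 component; it is not a cut vertex. No other vertex is a cut vertex either.

3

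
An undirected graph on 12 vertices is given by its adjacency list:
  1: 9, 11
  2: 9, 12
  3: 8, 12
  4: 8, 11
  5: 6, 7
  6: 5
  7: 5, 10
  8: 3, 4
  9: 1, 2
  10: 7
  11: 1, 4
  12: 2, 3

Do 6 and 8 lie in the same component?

No

The component containing 6 is {5, 6, 7, 10}, and 8 is not in it.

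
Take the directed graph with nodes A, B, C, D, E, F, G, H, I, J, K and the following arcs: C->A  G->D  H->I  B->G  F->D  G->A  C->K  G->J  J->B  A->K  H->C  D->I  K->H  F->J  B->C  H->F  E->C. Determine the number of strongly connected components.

4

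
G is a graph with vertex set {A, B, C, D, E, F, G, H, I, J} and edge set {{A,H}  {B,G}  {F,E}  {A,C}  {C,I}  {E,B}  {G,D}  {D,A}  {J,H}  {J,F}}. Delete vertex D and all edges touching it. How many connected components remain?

1

With D gone, the remaining components are: {A, B, C, E, F, G, H, I, J}.
That is 1 component.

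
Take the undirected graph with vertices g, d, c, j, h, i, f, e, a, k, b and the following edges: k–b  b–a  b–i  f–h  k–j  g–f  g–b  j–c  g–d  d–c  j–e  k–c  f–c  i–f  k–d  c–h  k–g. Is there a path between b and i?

From b we can reach a, b, c, d, e, f, g, h, i, j, k, which includes i.

Yes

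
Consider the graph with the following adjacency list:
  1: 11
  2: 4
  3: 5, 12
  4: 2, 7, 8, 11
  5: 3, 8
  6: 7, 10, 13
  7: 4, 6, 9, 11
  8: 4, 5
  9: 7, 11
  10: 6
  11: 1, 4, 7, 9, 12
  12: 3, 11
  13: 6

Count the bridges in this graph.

5

The edges on the cycle 4-7-11-12-3-5-8-4 are not bridges since each lies on that cycle.
But removing 6-13 disconnects 6 from 13; removing 10-6 disconnects 10 from 6; removing 2-4 disconnects 2 from 4; removing 11-1 disconnects 11 from 1 — these are bridges.
In total 5 edges are bridges.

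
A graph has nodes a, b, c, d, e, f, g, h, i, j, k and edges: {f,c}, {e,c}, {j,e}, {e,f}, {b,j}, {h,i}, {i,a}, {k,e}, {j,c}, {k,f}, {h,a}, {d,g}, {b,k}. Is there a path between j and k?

From j we can reach b, c, e, f, j, k, which includes k.

Yes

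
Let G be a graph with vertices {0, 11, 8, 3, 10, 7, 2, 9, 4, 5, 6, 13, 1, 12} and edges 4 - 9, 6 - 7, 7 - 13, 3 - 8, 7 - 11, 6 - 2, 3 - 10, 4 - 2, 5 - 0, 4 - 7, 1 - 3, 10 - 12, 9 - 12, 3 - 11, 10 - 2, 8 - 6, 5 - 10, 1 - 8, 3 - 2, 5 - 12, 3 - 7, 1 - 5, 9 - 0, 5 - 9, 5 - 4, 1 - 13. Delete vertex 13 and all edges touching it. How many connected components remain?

With 13 gone, the remaining components are: {0, 1, 2, 3, 4, 5, 6, 7, 8, 9, 10, 11, 12}.
That is 1 component.

1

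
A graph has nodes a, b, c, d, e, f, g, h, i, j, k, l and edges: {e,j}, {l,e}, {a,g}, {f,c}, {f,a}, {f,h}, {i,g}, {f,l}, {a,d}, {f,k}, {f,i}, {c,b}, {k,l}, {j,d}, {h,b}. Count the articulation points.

Removing f increases the component count from 1 to 2, so f is a cut vertex.
By contrast removing l leaves 1 component; it is not a cut vertex. No other vertex is a cut vertex either.

1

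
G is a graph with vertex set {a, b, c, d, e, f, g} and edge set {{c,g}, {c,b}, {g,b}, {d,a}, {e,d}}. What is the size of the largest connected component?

3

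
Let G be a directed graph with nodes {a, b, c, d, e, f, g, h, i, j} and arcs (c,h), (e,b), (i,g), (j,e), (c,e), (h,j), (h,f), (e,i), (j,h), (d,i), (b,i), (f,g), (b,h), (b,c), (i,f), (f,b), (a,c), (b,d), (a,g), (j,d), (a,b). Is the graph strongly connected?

No

There is no directed path from i to a, so the graph is not strongly connected.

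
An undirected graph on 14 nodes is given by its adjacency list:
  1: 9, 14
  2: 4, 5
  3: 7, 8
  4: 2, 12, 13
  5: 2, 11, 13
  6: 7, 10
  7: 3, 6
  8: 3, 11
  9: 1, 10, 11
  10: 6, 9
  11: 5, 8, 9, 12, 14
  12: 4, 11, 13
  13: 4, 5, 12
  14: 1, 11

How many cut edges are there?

0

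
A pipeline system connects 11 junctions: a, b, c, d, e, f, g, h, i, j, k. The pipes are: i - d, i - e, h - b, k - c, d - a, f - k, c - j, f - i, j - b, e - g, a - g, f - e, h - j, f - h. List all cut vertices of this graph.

Removing f increases the component count from 1 to 2, so f is a cut vertex.
By contrast removing j leaves 1 component; it is not a cut vertex. No other vertex is a cut vertex either.

f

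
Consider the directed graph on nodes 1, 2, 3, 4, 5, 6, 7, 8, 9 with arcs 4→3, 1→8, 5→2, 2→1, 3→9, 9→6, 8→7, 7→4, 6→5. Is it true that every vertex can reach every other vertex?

From 7 we can reach every vertex (1, 2, 3, 4, 5, 6, 7, 8, 9), and every vertex can reach 7 (1, 2, 3, 4, 5, 6, 7, 8, 9). So the whole graph is one strongly connected component.

Yes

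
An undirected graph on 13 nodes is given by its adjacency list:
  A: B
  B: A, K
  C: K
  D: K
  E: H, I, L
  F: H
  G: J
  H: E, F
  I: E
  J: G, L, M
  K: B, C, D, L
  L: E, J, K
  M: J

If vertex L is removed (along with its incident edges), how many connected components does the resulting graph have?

3

With L gone, the remaining components are: {G, J, M}; {E, F, H, I}; {A, B, C, D, K}.
That is 3 components.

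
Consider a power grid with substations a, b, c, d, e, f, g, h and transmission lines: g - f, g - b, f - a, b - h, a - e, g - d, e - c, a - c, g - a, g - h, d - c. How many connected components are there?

1

Starting from a we can reach a, b, c, d, e, f, g, h. That is one component of size 8.
Total: 1 component.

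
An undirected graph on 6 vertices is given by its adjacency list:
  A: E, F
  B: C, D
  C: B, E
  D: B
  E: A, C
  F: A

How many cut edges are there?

5

removing B-D disconnects B from D; removing A-E disconnects A from E; removing F-A disconnects F from A; removing C-E disconnects C from E — these are bridges.
In total 5 edges are bridges.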